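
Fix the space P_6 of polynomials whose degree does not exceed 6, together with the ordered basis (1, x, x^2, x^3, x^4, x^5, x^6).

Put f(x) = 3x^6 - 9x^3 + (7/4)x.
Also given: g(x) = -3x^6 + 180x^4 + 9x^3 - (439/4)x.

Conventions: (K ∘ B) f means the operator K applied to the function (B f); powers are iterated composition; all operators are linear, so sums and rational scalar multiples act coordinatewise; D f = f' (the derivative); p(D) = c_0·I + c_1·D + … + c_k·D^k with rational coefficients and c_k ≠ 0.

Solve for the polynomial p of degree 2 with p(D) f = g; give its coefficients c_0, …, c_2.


D^0 f = 3x^6 - 9x^3 + (7/4)x
D^1 f = 18x^5 - 27x^2 + 7/4
D^2 f = 90x^4 - 54x
matching coefficients of g against c_0 f + c_1 Df + … from the top degree down determines the c_i
solution: c_0 = -1, c_1 = 0, c_2 = 2

c_0 = -1, c_1 = 0, c_2 = 2


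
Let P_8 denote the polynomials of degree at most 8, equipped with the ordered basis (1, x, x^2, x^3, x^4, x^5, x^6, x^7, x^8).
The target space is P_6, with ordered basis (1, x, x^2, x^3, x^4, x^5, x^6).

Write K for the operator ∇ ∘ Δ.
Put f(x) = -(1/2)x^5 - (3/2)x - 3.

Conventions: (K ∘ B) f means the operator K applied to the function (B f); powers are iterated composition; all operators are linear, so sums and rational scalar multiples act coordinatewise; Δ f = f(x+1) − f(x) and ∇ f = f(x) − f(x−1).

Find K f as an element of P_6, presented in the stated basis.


the result is g(x) = -10x^3 - 5x

Δ f = -(5/2)x^4 - 5x^3 - 5x^2 - (5/2)x - 2
∇ Δ f = -10x^3 - 5x


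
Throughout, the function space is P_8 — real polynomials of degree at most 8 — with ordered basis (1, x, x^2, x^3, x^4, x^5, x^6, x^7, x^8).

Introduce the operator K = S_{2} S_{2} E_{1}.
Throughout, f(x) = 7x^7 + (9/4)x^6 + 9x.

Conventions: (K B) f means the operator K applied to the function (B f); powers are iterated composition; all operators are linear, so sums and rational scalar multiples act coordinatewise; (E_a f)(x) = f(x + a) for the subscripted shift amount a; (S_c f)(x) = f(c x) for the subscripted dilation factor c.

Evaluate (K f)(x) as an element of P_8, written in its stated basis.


E_{1} f = 7x^7 + (205/4)x^6 + (321/2)x^5 + (1115/4)x^4 + 290x^3 + (723/4)x^2 + (143/2)x + 73/4
S_{2} E_{1} f = 896x^7 + 3280x^6 + 5136x^5 + 4460x^4 + 2320x^3 + 723x^2 + 143x + 73/4
S_{2} S_{2} E_{1} f = 114688x^7 + 209920x^6 + 164352x^5 + 71360x^4 + 18560x^3 + 2892x^2 + 286x + 73/4

the result is g(x) = 114688x^7 + 209920x^6 + 164352x^5 + 71360x^4 + 18560x^3 + 2892x^2 + 286x + 73/4


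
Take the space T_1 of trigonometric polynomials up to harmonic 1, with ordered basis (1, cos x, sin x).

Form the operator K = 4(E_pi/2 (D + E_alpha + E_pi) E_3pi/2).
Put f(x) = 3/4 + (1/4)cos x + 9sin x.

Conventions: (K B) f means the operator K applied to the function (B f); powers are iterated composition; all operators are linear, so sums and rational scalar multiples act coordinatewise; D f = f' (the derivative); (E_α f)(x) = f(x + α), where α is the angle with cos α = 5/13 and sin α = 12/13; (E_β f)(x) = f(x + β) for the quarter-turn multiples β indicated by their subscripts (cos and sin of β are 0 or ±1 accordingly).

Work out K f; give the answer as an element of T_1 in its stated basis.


the image equals g(x) = 6 + (892/13)cos x - (313/13)sin x

E_3pi/2 f = 3/4 - 9cos x + (1/4)sin x
D E_3pi/2 f = (1/4)cos x + 9sin x
E_alpha E_3pi/2 f = 3/4 - (42/13)cos x + (437/52)sin x
E_pi E_3pi/2 f = 3/4 + 9cos x - (1/4)sin x
(D + E_alpha + E_pi) E_3pi/2 f = 3/2 + (313/52)cos x + (223/13)sin x
E_pi/2 (D + E_alpha + E_pi) E_3pi/2 f = 3/2 + (223/13)cos x - (313/52)sin x
(4(E_pi/2 (D + E_alpha + E_pi) E_3pi/2)) f = 6 + (892/13)cos x - (313/13)sin x


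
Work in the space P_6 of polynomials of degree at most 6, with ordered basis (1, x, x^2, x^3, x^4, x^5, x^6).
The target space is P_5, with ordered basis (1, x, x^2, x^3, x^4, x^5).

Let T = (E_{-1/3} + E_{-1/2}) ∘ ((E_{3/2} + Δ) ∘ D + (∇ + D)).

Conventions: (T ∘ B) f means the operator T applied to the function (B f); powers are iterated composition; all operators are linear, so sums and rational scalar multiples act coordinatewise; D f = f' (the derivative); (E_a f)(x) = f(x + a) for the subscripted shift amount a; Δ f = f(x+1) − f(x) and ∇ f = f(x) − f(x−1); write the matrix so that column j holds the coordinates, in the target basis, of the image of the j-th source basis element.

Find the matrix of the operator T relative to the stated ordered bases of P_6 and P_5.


image of 1: 0
image of x: 6
image of x^2: 12x + 3
image of x^3: 18x^2 + 9x + 59/4
image of x^4: 24x^3 + 18x^2 + 59x + 35/9
image of x^5: 30x^4 + 30x^3 + (295/2)x^2 + (175/9)x + 11809/432
image of x^6: 36x^5 + 45x^4 + 295x^3 + (175/3)x^2 + (11809/72)x + 319/108
each image's coordinates form column j of the matrix

the matrix is [[0, 6, 3, 59/4, 35/9, 11809/432, 319/108]; [0, 0, 12, 9, 59, 175/9, 11809/72]; [0, 0, 0, 18, 18, 295/2, 175/3]; [0, 0, 0, 0, 24, 30, 295]; [0, 0, 0, 0, 0, 30, 45]; [0, 0, 0, 0, 0, 0, 36]] (rows listed top to bottom)


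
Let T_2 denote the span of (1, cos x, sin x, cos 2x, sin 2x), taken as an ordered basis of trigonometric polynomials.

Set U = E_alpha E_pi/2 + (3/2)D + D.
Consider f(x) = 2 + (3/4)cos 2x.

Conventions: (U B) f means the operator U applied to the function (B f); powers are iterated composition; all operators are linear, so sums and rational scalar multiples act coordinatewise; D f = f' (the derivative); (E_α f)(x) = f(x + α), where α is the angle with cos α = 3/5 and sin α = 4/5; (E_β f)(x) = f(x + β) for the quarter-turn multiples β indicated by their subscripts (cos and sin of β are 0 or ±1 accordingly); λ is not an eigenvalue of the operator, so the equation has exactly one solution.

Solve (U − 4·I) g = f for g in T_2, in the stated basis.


the image equals g(x) = -2/3 - (279/3016)cos 2x + (303/3016)sin 2x

write g with unknown coordinates in the stated basis and equate coefficients in (U − 4·I) g = f
solving from the highest basis element down gives g = -2/3 - (279/3016)cos 2x + (303/3016)sin 2x
check: U g = -2/3 + (573/1508)cos 2x + (303/754)sin 2x
so U g − 4·g = 2 + (3/4)cos 2x = f ✓


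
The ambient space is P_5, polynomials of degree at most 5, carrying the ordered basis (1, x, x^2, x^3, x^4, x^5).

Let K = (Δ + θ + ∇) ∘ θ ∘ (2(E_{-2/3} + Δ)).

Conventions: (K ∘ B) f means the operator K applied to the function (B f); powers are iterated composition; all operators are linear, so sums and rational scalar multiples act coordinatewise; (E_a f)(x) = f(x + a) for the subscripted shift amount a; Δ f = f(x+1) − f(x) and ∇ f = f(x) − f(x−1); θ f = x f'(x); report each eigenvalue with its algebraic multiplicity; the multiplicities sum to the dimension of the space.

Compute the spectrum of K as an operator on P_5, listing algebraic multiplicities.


image of 1: 0
image of x: 2x + 4
image of x^2: 8x^2 + (52/3)x + 8/3
image of x^3: 18x^3 + 44x^2 + (74/3)x + 88/3
image of x^4: 32x^4 + 88x^3 + (352/3)x^2 + (5624/27)x + 736/27
image of x^5: 50x^5 + (460/3)x^4 + (1100/3)x^3 + (20960/27)x^2 + (18730/81)x + 17600/81
the matrix is upper triangular; its diagonal is (0, 2, 8, 18, 32, 50)
for a triangular matrix the eigenvalues are the diagonal entries, with algebraic multiplicity their repetition count

λ = 0 (multiplicity 1), λ = 2 (multiplicity 1), λ = 8 (multiplicity 1), λ = 18 (multiplicity 1), λ = 32 (multiplicity 1), λ = 50 (multiplicity 1)


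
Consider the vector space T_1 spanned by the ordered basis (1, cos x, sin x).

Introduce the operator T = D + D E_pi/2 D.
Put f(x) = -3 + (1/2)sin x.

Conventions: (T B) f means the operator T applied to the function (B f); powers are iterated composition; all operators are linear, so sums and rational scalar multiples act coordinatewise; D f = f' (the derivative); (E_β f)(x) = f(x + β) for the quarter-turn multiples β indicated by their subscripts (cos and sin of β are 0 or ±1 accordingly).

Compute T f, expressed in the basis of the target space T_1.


D f = (1/2)cos x
D f = (1/2)cos x
E_pi/2 D f = -(1/2)sin x
D E_pi/2 D f = -(1/2)cos x
(D + D E_pi/2 D) f = 0

g(x) = 0


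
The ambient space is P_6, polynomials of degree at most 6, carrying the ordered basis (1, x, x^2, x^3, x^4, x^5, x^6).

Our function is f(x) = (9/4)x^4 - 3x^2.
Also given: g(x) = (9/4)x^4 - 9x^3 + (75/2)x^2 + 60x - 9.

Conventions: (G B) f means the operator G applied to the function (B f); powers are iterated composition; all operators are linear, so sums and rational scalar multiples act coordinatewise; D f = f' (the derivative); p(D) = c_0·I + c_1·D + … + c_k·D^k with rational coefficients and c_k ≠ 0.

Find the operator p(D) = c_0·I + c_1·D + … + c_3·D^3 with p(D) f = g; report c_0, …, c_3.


D^0 f = (9/4)x^4 - 3x^2
D^1 f = 9x^3 - 6x
D^2 f = 27x^2 - 6
D^3 f = 54x
matching coefficients of g against c_0 f + c_1 Df + … from the top degree down determines the c_i
solution: c_0 = 1, c_1 = -1, c_2 = 3/2, c_3 = 1

p(D) = I − D + (3/2)·D^2 + D^3, i.e. c_0 = 1, c_1 = -1, c_2 = 3/2, c_3 = 1


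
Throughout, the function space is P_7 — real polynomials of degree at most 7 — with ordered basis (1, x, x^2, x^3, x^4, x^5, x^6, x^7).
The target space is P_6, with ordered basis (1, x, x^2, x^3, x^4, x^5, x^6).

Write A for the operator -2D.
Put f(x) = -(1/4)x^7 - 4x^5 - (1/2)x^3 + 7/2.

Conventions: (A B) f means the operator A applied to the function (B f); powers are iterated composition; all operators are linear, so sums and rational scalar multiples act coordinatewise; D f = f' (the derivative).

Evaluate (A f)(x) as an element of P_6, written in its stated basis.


the image equals g(x) = (7/2)x^6 + 40x^4 + 3x^2

D f = -(7/4)x^6 - 20x^4 - (3/2)x^2
(-2D) f = (7/2)x^6 + 40x^4 + 3x^2


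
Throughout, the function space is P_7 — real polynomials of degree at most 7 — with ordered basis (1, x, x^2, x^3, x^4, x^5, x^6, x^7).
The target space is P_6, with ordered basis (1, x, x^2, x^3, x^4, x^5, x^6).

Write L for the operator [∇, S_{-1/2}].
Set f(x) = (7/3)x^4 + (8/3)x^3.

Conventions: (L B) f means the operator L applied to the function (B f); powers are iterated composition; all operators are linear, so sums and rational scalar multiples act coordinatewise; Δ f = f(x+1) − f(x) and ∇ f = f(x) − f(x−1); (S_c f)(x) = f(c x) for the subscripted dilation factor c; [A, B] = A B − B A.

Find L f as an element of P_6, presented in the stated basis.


S_{-1/2} f = (7/48)x^4 - (1/3)x^3
∇ S_{-1/2} f = (7/12)x^3 - (15/8)x^2 + (19/12)x - 23/48
∇ f = (28/3)x^3 - 6x^2 + (4/3)x + 1/3
S_{-1/2} ∇ f = -(7/6)x^3 - (3/2)x^2 - (2/3)x + 1/3
[∇, S_{-1/2}] f = (7/4)x^3 - (3/8)x^2 + (9/4)x - 13/16

g(x) = (7/4)x^3 - (3/8)x^2 + (9/4)x - 13/16


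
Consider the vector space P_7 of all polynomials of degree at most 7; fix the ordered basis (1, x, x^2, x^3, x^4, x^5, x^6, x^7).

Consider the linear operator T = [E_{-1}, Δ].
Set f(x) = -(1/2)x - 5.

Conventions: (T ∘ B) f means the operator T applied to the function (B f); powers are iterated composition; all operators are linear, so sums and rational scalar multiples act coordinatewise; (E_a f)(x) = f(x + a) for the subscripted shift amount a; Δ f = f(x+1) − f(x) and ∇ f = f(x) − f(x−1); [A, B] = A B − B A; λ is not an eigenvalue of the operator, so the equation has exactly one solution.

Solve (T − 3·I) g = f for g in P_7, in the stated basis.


write g with unknown coordinates in the stated basis and equate coefficients in (T − 3·I) g = f
solving from the highest basis element down gives g = (1/6)x + 5/3
check: T g = 0
so T g − 3·g = -(1/2)x - 5 = f ✓

the result is g(x) = (1/6)x + 5/3


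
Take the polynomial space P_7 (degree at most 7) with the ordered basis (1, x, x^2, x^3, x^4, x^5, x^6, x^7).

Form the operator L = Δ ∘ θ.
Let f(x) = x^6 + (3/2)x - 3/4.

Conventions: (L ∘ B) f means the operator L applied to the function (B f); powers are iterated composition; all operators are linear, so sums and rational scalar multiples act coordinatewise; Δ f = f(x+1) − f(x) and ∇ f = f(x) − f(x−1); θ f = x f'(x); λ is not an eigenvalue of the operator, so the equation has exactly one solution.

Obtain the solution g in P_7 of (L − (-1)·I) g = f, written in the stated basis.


write g with unknown coordinates in the stated basis and equate coefficients in (L − (-1)·I) g = f
solving from the highest basis element down gives g = x^6 - 36x^5 + 810x^4 - 11280x^3 + 83790x^2 - (491469/2)x + 435711/4
check: L g = 36x^5 - 810x^4 + 11280x^3 - 83790x^2 + 245736x - 217857/2
so L g − (-1)·g = x^6 + (3/2)x - 3/4 = f ✓

the result is g(x) = x^6 - 36x^5 + 810x^4 - 11280x^3 + 83790x^2 - (491469/2)x + 435711/4


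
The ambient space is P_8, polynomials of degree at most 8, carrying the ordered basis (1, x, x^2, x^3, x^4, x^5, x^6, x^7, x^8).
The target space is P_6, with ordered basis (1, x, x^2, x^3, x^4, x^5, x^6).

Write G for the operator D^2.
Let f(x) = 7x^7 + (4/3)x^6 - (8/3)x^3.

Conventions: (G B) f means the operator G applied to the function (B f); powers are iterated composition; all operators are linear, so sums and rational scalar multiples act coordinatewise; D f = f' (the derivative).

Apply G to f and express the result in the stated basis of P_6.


D f = 49x^6 + 8x^5 - 8x^2
D D f = 294x^5 + 40x^4 - 16x

the image equals g(x) = 294x^5 + 40x^4 - 16x


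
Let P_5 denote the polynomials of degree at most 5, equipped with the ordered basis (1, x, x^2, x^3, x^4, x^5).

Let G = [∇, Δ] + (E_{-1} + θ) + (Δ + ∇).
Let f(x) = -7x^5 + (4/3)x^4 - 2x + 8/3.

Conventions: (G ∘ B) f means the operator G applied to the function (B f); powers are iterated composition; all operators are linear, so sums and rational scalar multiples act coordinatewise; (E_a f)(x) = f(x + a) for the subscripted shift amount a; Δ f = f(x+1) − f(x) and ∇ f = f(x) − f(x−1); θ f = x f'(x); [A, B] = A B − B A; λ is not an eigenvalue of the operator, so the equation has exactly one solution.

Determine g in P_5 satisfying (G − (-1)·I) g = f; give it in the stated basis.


write g with unknown coordinates in the stated basis and equate coefficients in (G − (-1)·I) g = f
solving from the highest basis element down gives g = -x^5 + (19/18)x^4 + (52/45)x^3 + (1/20)x^2 - (431/270)x + 1621/1080
check: G g = -6x^5 + (5/18)x^4 - (52/45)x^3 - (1/20)x^2 - (109/270)x + 1259/1080
so G g − (-1)·g = -7x^5 + (4/3)x^4 - 2x + 8/3 = f ✓

the result is g(x) = -x^5 + (19/18)x^4 + (52/45)x^3 + (1/20)x^2 - (431/270)x + 1621/1080


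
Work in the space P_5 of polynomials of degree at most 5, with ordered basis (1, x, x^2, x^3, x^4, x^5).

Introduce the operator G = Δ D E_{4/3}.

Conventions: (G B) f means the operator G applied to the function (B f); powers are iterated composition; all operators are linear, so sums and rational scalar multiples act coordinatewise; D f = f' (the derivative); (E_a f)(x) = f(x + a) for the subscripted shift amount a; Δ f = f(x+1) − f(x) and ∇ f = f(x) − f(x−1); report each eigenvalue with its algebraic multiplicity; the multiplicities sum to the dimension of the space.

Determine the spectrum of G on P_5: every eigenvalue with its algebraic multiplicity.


λ = 0 (multiplicity 6)

image of 1: 0
image of x: 0
image of x^2: 2
image of x^3: 6x + 11
image of x^4: 12x^2 + 44x + 124/3
image of x^5: 20x^3 + 110x^2 + (620/3)x + 3575/27
the matrix is upper triangular; its diagonal is (0, 0, 0, 0, 0, 0)
for a triangular matrix the eigenvalues are the diagonal entries, with algebraic multiplicity their repetition count


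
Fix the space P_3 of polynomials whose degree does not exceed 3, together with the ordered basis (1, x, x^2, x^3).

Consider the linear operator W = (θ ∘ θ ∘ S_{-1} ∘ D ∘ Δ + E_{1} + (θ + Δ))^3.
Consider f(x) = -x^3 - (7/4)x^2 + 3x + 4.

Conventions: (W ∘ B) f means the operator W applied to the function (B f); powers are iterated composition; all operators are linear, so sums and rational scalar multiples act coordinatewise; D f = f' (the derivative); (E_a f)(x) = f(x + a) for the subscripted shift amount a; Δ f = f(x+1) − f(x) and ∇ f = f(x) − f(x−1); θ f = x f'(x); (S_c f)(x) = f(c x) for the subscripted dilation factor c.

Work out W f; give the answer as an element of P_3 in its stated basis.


the image equals g(x) = -64x^3 - (1077/4)x^2 - 325x - 539/2

Δ f = -3x^2 - (13/2)x + 1/4
D Δ f = -6x - 13/2
S_{-1} D Δ f = 6x - 13/2
θ S_{-1} D Δ f = 6x
θ (θ ∘ S_{-1} ∘ D) Δ f = 6x
E_{1} f = -x^3 - (19/4)x^2 - (7/2)x + 17/4
θ f = -3x^3 - (7/2)x^2 + 3x
Δ f = -3x^2 - (13/2)x + 1/4
(θ + Δ) f = -3x^3 - (13/2)x^2 - (7/2)x + 1/4
(θ ∘ θ ∘ S_{-1} ∘ D ∘ Δ + E_{1} + (θ + Δ)) f = -4x^3 - (45/4)x^2 - x + 9/2
Δ (θ ∘ θ ∘ S_{-1} ∘ D ∘ Δ + E_{1} + (θ + Δ)) f = -12x^2 - (69/2)x - 65/4
D Δ (θ ∘ θ ∘ S_{-1} ∘ D ∘ Δ + E_{1} + (θ + Δ)) f = -24x - 69/2
S_{-1} D Δ (θ ∘ θ ∘ S_{-1} ∘ D ∘ Δ + E_{1} + (θ + Δ)) f = 24x - 69/2
θ S_{-1} D Δ (θ ∘ θ ∘ S_{-1} ∘ D ∘ Δ + E_{1} + (θ + Δ)) f = 24x
θ (θ ∘ S_{-1} ∘ D) Δ (θ ∘ θ ∘ S_{-1} ∘ D ∘ Δ + E_{1} + (θ + Δ)) f = 24x
E_{1} (θ ∘ θ ∘ S_{-1} ∘ D ∘ Δ + E_{1} + (θ + Δ)) f = -4x^3 - (93/4)x^2 - (71/2)x - 47/4
θ (θ ∘ θ ∘ S_{-1} ∘ D ∘ Δ + E_{1} + (θ + Δ)) f = -12x^3 - (45/2)x^2 - x
Δ (θ ∘ θ ∘ S_{-1} ∘ D ∘ Δ + E_{1} + (θ + Δ)) f = -12x^2 - (69/2)x - 65/4
(θ + Δ) (θ ∘ θ ∘ S_{-1} ∘ D ∘ Δ + E_{1} + (θ + Δ)) f = -12x^3 - (69/2)x^2 - (71/2)x - 65/4
(θ ∘ θ ∘ S_{-1} ∘ D ∘ Δ + E_{1} + (θ + Δ)) (θ ∘ θ ∘ S_{-1} ∘ D ∘ Δ + E_{1} + (θ + Δ)) f = -16x^3 - (231/4)x^2 - 47x - 28
Δ (θ ∘ θ ∘ S_{-1} ∘ D ∘ Δ + E_{1} + (θ + Δ)) (θ ∘ θ ∘ S_{-1} ∘ D ∘ Δ + E_{1} + (θ + Δ)) f = -48x^2 - (327/2)x - 483/4
D Δ (θ ∘ θ ∘ S_{-1} ∘ D ∘ Δ + E_{1} + (θ + Δ)) (θ ∘ θ ∘ S_{-1} ∘ D ∘ Δ + E_{1} + (θ + Δ)) f = -96x - 327/2
S_{-1} D Δ (θ ∘ θ ∘ S_{-1} ∘ D ∘ Δ + E_{1} + (θ + Δ)) (θ ∘ θ ∘ S_{-1} ∘ D ∘ Δ + E_{1} + (θ + Δ)) f = 96x - 327/2
θ S_{-1} D Δ (θ ∘ θ ∘ S_{-1} ∘ D ∘ Δ + E_{1} + (θ + Δ)) (θ ∘ θ ∘ S_{-1} ∘ D ∘ Δ + E_{1} + (θ + Δ)) f = 96x
θ (θ ∘ S_{-1} ∘ D) Δ (θ ∘ θ ∘ S_{-1} ∘ D ∘ Δ + E_{1} + (θ + Δ)) (θ ∘ θ ∘ S_{-1} ∘ D ∘ Δ + E_{1} + (θ + Δ)) f = 96x
E_{1} (θ ∘ θ ∘ S_{-1} ∘ D ∘ Δ + E_{1} + (θ + Δ)) (θ ∘ θ ∘ S_{-1} ∘ D ∘ Δ + E_{1} + (θ + Δ)) f = -16x^3 - (423/4)x^2 - (421/2)x - 595/4
θ (θ ∘ θ ∘ S_{-1} ∘ D ∘ Δ + E_{1} + (θ + Δ)) (θ ∘ θ ∘ S_{-1} ∘ D ∘ Δ + E_{1} + (θ + Δ)) f = -48x^3 - (231/2)x^2 - 47x
Δ (θ ∘ θ ∘ S_{-1} ∘ D ∘ Δ + E_{1} + (θ + Δ)) (θ ∘ θ ∘ S_{-1} ∘ D ∘ Δ + E_{1} + (θ + Δ)) f = -48x^2 - (327/2)x - 483/4
(θ + Δ) (θ ∘ θ ∘ S_{-1} ∘ D ∘ Δ + E_{1} + (θ + Δ)) (θ ∘ θ ∘ S_{-1} ∘ D ∘ Δ + E_{1} + (θ + Δ)) f = -48x^3 - (327/2)x^2 - (421/2)x - 483/4
(θ ∘ θ ∘ S_{-1} ∘ D ∘ Δ + E_{1} + (θ + Δ)) (θ ∘ θ ∘ S_{-1} ∘ D ∘ Δ + E_{1} + (θ + Δ)) (θ ∘ θ ∘ S_{-1} ∘ D ∘ Δ + E_{1} + (θ + Δ)) f = -64x^3 - (1077/4)x^2 - 325x - 539/2


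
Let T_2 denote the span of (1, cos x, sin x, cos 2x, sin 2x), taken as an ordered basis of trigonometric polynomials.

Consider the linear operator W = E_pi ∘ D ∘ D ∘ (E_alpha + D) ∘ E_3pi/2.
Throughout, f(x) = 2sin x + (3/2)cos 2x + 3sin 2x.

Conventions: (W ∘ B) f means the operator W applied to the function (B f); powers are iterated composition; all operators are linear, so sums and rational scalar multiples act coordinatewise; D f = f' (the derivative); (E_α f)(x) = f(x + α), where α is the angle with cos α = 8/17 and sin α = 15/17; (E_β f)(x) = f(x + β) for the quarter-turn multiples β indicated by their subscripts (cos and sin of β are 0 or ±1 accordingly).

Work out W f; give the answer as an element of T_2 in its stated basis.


E_3pi/2 f = -2cos x - (3/2)cos 2x - 3sin 2x
E_alpha E_3pi/2 f = -(16/17)cos x + (30/17)sin x - (957/578)cos 2x + (843/289)sin 2x
D E_3pi/2 f = 2sin x - 6cos 2x + 3sin 2x
(E_alpha + D) E_3pi/2 f = -(16/17)cos x + (64/17)sin x - (4425/578)cos 2x + (1710/289)sin 2x
D (E_alpha + D) E_3pi/2 f = (64/17)cos x + (16/17)sin x + (3420/289)cos 2x + (4425/289)sin 2x
D D (E_alpha + D) E_3pi/2 f = (16/17)cos x - (64/17)sin x + (8850/289)cos 2x - (6840/289)sin 2x
E_pi D D (E_alpha + D) E_3pi/2 f = -(16/17)cos x + (64/17)sin x + (8850/289)cos 2x - (6840/289)sin 2x

the image equals g(x) = -(16/17)cos x + (64/17)sin x + (8850/289)cos 2x - (6840/289)sin 2x


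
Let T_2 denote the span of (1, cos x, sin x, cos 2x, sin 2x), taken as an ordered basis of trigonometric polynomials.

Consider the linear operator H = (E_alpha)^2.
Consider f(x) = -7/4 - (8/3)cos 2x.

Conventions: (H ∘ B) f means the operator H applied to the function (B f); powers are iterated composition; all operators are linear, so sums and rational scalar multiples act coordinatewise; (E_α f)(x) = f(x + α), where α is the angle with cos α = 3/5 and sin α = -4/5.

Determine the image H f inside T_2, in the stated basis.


the result is g(x) = -7/4 + (4216/1875)cos 2x + (896/625)sin 2x

E_alpha f = -7/4 + (56/75)cos 2x - (64/25)sin 2x
E_alpha E_alpha f = -7/4 + (4216/1875)cos 2x + (896/625)sin 2x


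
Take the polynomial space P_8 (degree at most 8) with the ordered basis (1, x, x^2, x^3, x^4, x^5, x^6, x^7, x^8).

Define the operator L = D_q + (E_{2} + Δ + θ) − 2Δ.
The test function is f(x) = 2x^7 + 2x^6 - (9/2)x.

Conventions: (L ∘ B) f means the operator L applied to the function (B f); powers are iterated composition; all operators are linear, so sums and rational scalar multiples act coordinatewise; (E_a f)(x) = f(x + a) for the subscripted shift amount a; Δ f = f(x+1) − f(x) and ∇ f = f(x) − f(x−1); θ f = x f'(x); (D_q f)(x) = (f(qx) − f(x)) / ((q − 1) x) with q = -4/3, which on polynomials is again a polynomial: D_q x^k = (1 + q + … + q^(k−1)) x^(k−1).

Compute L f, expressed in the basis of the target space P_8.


the image equals g(x) = 16x^7 + (25718/729)x^6 + (32572/243)x^5 + 580x^4 + 1330x^3 + 1752x^2 + 1245x + 371

D_q f = (5306/729)x^6 - (962/243)x^5 - 9/2
E_{2} f = 2x^7 + 30x^6 + 192x^5 + 680x^4 + 1440x^3 + 1824x^2 + (2551/2)x + 375
Δ f = 14x^6 + 54x^5 + 100x^4 + 110x^3 + 72x^2 + 26x - 1/2
θ f = 14x^7 + 12x^6 - (9/2)x
(E_{2} + Δ + θ) f = 16x^7 + 56x^6 + 246x^5 + 780x^4 + 1550x^3 + 1896x^2 + 1297x + 749/2
Δ f = 14x^6 + 54x^5 + 100x^4 + 110x^3 + 72x^2 + 26x - 1/2
(-2Δ) f = -28x^6 - 108x^5 - 200x^4 - 220x^3 - 144x^2 - 52x + 1
(D_q + (E_{2} + Δ + θ) − 2Δ) f = 16x^7 + (25718/729)x^6 + (32572/243)x^5 + 580x^4 + 1330x^3 + 1752x^2 + 1245x + 371


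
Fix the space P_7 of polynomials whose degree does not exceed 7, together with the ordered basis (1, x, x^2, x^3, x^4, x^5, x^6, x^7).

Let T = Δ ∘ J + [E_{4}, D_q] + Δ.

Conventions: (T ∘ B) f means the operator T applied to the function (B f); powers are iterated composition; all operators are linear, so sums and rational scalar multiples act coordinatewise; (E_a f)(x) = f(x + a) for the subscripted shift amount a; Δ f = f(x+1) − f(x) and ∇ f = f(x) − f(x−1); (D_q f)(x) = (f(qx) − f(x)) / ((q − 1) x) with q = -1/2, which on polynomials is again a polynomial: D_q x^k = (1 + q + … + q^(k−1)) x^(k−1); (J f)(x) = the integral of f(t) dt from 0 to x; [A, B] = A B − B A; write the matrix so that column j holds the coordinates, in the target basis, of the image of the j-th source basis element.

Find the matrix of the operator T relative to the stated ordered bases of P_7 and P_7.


the matrix is [[1, 3/2, -14/3, -139/4, -1074/5, -6617/6, -38296/7, -207351/8]; [0, 1, 3, 4, -13, -138, -1073, -6616]; [0, 0, 1, 9/2, 7/2, -83/2, -522, -8231/2]; [0, 0, 0, 1, 6, 71/6, -20, -498]; [0, 0, 0, 0, 1, 15/2, 133/8, -26]; [0, 0, 0, 0, 0, 1, 9, 103/4]; [0, 0, 0, 0, 0, 0, 1, 21/2]; [0, 0, 0, 0, 0, 0, 0, 1]] (rows listed top to bottom)

image of 1: 1
image of x: x + 3/2
image of x^2: x^2 + 3x - 14/3
image of x^3: x^3 + (9/2)x^2 + 4x - 139/4
image of x^4: x^4 + 6x^3 + (7/2)x^2 - 13x - 1074/5
image of x^5: x^5 + (15/2)x^4 + (71/6)x^3 - (83/2)x^2 - 138x - 6617/6
image of x^6: x^6 + 9x^5 + (133/8)x^4 - 20x^3 - 522x^2 - 1073x - 38296/7
image of x^7: x^7 + (21/2)x^6 + (103/4)x^5 - 26x^4 - 498x^3 - (8231/2)x^2 - 6616x - 207351/8
each image's coordinates form column j of the matrix


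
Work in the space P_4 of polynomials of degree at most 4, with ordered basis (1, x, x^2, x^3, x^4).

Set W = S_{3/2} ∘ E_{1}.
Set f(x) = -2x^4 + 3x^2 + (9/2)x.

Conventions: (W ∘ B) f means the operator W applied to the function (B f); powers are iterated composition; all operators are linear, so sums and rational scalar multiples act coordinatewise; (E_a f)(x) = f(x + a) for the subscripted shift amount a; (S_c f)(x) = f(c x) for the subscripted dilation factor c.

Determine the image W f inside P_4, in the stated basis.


g(x) = -(81/8)x^4 - 27x^3 - (81/4)x^2 + (15/4)x + 11/2

E_{1} f = -2x^4 - 8x^3 - 9x^2 + (5/2)x + 11/2
S_{3/2} E_{1} f = -(81/8)x^4 - 27x^3 - (81/4)x^2 + (15/4)x + 11/2


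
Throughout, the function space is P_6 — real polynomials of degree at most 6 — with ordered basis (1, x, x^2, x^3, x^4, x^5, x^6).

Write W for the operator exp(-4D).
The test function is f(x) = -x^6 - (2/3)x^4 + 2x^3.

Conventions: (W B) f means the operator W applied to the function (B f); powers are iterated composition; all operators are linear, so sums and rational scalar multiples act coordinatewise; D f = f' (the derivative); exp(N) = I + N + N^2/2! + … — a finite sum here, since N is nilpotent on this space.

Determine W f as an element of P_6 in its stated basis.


g(x) = -x^6 + 24x^5 - (722/3)x^4 + (3878/3)x^3 - 3928x^2 + (19232/3)x - 13184/3

order-1 term: 24x^5 + (32/3)x^3 - 24x^2
order-2 term: -240x^4 - 64x^2 + 96x
order-3 term: 1280x^3 + (512/3)x - 128
order-4 term: -3840x^2 - 512/3
order-5 term: 6144x
order-6 term: -4096
the series for exp(-4D) f terminates at order 6
exp(-4D) f = -x^6 + 24x^5 - (722/3)x^4 + (3878/3)x^3 - 3928x^2 + (19232/3)x - 13184/3


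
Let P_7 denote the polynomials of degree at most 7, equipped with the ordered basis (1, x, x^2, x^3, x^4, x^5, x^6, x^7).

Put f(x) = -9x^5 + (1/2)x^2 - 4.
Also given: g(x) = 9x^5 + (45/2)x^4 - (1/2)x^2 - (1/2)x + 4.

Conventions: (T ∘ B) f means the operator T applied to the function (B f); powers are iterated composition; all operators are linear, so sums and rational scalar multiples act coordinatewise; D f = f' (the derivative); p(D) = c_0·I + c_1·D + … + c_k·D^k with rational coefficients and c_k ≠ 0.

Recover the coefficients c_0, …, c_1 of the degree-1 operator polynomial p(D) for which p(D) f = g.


D^0 f = -9x^5 + (1/2)x^2 - 4
D^1 f = -45x^4 + x
matching coefficients of g against c_0 f + c_1 Df + … from the top degree down determines the c_i
solution: c_0 = -1, c_1 = -1/2

p(D) = -I − (1/2)·D, i.e. c_0 = -1, c_1 = -1/2


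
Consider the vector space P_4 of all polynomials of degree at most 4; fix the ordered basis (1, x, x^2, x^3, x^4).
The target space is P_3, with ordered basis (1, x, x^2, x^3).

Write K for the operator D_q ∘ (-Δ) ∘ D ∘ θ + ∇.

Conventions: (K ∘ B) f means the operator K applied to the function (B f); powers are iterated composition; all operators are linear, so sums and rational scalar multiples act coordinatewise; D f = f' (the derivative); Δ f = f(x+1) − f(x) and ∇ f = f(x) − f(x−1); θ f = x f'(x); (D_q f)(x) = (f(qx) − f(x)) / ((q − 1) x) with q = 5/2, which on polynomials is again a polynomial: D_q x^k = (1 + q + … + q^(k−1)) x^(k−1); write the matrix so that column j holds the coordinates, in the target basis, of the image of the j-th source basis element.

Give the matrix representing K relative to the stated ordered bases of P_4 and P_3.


the matrix is [[0, 1, -1, -17, -49]; [0, 0, 2, -3, -164]; [0, 0, 0, 3, -6]; [0, 0, 0, 0, 4]] (rows listed top to bottom)

image of 1: 0
image of x: 1
image of x^2: 2x - 1
image of x^3: 3x^2 - 3x - 17
image of x^4: 4x^3 - 6x^2 - 164x - 49
each image's coordinates form column j of the matrix


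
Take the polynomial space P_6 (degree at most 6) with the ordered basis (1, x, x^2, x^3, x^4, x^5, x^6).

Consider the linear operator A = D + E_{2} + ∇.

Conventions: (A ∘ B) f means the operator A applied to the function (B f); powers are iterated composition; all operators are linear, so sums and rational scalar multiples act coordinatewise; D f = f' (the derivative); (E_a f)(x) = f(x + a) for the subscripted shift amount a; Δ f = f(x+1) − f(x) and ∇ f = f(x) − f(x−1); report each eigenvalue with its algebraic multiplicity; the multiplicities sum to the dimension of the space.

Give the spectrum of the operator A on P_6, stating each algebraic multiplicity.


image of 1: 1
image of x: x + 4
image of x^2: x^2 + 8x + 3
image of x^3: x^3 + 12x^2 + 9x + 9
image of x^4: x^4 + 16x^3 + 18x^2 + 36x + 15
image of x^5: x^5 + 20x^4 + 30x^3 + 90x^2 + 75x + 33
image of x^6: x^6 + 24x^5 + 45x^4 + 180x^3 + 225x^2 + 198x + 63
the matrix is upper triangular; its diagonal is (1, 1, 1, 1, 1, 1, 1)
for a triangular matrix the eigenvalues are the diagonal entries, with algebraic multiplicity their repetition count

λ = 1 (multiplicity 7)


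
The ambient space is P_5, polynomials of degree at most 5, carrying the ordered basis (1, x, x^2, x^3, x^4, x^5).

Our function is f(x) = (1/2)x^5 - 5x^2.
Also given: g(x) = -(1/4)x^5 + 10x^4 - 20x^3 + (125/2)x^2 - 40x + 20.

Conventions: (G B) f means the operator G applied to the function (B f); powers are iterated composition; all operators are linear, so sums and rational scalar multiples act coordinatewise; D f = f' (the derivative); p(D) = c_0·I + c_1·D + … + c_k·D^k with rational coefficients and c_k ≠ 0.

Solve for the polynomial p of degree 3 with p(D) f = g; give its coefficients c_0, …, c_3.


p(D) = -(1/2)·I + 4·D − 2·D^2 + 2·D^3, i.e. c_0 = -1/2, c_1 = 4, c_2 = -2, c_3 = 2

D^0 f = (1/2)x^5 - 5x^2
D^1 f = (5/2)x^4 - 10x
D^2 f = 10x^3 - 10
D^3 f = 30x^2
matching coefficients of g against c_0 f + c_1 Df + … from the top degree down determines the c_i
solution: c_0 = -1/2, c_1 = 4, c_2 = -2, c_3 = 2


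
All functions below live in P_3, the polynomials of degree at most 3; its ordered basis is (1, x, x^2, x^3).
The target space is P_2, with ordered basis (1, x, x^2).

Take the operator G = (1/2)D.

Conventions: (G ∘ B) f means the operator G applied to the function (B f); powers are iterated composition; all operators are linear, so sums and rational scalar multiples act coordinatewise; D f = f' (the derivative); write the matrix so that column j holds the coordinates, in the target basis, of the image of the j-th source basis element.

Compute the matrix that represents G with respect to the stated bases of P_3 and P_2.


image of 1: 0
image of x: 1/2
image of x^2: x
image of x^3: (3/2)x^2
each image's coordinates form column j of the matrix

the matrix is [[0, 1/2, 0, 0]; [0, 0, 1, 0]; [0, 0, 0, 3/2]] (rows listed top to bottom)


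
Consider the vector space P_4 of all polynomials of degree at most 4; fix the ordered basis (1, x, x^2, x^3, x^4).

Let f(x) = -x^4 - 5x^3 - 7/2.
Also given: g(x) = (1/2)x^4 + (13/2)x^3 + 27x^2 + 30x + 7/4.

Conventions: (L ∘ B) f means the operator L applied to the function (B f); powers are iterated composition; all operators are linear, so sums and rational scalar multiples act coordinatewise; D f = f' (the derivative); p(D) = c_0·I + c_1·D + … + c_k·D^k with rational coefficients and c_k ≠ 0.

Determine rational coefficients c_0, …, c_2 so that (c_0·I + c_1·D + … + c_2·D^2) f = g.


p(D) = -(1/2)·I − D − D^2, i.e. c_0 = -1/2, c_1 = -1, c_2 = -1

D^0 f = -x^4 - 5x^3 - 7/2
D^1 f = -4x^3 - 15x^2
D^2 f = -12x^2 - 30x
matching coefficients of g against c_0 f + c_1 Df + … from the top degree down determines the c_i
solution: c_0 = -1/2, c_1 = -1, c_2 = -1


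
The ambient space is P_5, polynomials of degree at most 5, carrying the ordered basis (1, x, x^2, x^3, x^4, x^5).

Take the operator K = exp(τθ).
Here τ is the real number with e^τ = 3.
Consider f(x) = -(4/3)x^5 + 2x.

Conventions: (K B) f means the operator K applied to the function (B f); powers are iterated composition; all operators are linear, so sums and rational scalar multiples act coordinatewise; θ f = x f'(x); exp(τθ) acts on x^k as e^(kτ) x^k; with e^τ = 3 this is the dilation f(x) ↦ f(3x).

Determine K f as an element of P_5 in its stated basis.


exp(τθ) x^k = e^(kτ) x^k; with e^τ = 3 this sends x^k to 3^k x^k
x ↦ 3 x
x^5 ↦ 243 x^5
applying this coordinatewise to f: exp(τθ) f = -324x^5 + 6x

the result is g(x) = -324x^5 + 6x


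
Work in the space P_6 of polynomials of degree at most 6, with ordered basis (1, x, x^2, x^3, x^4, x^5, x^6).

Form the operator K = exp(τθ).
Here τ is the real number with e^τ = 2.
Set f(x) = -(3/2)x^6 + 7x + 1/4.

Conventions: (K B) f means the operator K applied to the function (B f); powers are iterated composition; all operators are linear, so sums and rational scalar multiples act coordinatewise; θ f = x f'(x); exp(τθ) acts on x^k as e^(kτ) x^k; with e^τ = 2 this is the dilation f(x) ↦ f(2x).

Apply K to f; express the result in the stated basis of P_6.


exp(τθ) x^k = e^(kτ) x^k; with e^τ = 2 this sends x^k to 2^k x^k
x ↦ 2 x
x^6 ↦ 64 x^6
applying this coordinatewise to f: exp(τθ) f = -96x^6 + 14x + 1/4

the result is g(x) = -96x^6 + 14x + 1/4


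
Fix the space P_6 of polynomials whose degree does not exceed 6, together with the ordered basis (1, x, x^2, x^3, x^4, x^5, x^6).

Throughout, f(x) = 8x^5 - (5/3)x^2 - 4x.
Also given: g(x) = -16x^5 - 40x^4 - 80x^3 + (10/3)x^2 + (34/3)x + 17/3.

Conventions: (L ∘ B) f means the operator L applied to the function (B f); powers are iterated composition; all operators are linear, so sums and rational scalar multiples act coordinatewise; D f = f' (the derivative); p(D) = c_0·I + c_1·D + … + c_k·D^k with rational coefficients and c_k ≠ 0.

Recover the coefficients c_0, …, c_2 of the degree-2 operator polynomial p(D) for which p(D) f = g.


c_0 = -2, c_1 = -1, c_2 = -1/2

D^0 f = 8x^5 - (5/3)x^2 - 4x
D^1 f = 40x^4 - (10/3)x - 4
D^2 f = 160x^3 - 10/3
matching coefficients of g against c_0 f + c_1 Df + … from the top degree down determines the c_i
solution: c_0 = -2, c_1 = -1, c_2 = -1/2


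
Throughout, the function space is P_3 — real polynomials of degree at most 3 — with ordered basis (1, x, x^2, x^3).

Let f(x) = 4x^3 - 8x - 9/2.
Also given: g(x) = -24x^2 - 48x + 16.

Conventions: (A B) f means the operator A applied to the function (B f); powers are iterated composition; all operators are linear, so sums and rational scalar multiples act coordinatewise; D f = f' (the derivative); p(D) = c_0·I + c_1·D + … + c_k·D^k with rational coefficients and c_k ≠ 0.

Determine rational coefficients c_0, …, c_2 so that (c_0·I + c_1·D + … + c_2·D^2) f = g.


p(D) = -2·D − 2·D^2, i.e. c_0 = 0, c_1 = -2, c_2 = -2

D^0 f = 4x^3 - 8x - 9/2
D^1 f = 12x^2 - 8
D^2 f = 24x
matching coefficients of g against c_0 f + c_1 Df + … from the top degree down determines the c_i
solution: c_0 = 0, c_1 = -2, c_2 = -2


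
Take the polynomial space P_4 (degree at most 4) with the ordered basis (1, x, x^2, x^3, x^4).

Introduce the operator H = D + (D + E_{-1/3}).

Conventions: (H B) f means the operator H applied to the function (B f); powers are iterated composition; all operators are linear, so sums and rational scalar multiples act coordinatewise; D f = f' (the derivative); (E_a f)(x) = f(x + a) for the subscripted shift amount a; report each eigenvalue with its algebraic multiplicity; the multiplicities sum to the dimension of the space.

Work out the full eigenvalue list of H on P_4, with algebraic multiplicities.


image of 1: 1
image of x: x + 5/3
image of x^2: x^2 + (10/3)x + 1/9
image of x^3: x^3 + 5x^2 + (1/3)x - 1/27
image of x^4: x^4 + (20/3)x^3 + (2/3)x^2 - (4/27)x + 1/81
the matrix is upper triangular; its diagonal is (1, 1, 1, 1, 1)
for a triangular matrix the eigenvalues are the diagonal entries, with algebraic multiplicity their repetition count

λ = 1 (multiplicity 5)


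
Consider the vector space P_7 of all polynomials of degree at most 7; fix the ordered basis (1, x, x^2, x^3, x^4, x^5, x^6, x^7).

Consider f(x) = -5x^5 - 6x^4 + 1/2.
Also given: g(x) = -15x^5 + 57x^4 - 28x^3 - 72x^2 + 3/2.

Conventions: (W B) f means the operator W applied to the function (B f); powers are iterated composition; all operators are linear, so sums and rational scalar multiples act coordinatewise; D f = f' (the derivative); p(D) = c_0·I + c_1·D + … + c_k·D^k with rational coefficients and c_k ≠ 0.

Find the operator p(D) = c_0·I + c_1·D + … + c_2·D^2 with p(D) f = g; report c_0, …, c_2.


D^0 f = -5x^5 - 6x^4 + 1/2
D^1 f = -25x^4 - 24x^3
D^2 f = -100x^3 - 72x^2
matching coefficients of g against c_0 f + c_1 Df + … from the top degree down determines the c_i
solution: c_0 = 3, c_1 = -3, c_2 = 1

p(D) = 3·I − 3·D + D^2, i.e. c_0 = 3, c_1 = -3, c_2 = 1


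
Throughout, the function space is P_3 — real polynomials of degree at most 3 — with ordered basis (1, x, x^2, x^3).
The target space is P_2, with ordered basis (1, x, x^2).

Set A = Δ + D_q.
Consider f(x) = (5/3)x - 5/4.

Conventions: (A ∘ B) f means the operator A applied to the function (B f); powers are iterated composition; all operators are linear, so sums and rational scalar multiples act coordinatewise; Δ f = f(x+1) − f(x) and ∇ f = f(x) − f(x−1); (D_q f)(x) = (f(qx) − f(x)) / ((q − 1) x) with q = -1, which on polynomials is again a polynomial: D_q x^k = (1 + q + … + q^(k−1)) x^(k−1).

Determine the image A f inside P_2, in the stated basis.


the result is g(x) = 10/3

Δ f = 5/3
D_q f = 5/3
(Δ + D_q) f = 10/3


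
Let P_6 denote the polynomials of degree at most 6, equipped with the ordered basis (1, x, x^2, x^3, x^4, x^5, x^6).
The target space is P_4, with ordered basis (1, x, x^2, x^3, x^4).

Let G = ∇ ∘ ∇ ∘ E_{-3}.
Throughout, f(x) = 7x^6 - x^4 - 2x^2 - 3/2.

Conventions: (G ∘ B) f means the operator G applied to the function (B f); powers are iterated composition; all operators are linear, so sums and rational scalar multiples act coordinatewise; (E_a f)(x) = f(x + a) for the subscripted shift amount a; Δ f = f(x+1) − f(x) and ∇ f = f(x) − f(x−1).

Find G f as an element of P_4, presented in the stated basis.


g(x) = 210x^4 - 3360x^3 + 20358x^2 - 55344x + 56936

E_{-3} f = 7x^6 - 126x^5 + 944x^4 - 3768x^3 + 8449x^2 - 10086x + 10005/2
∇ E_{-3} f = 42x^5 - 735x^4 + 5176x^3 - 18333x^2 + 32650x - 23380
∇ ∇ E_{-3} f = 210x^4 - 3360x^3 + 20358x^2 - 55344x + 56936


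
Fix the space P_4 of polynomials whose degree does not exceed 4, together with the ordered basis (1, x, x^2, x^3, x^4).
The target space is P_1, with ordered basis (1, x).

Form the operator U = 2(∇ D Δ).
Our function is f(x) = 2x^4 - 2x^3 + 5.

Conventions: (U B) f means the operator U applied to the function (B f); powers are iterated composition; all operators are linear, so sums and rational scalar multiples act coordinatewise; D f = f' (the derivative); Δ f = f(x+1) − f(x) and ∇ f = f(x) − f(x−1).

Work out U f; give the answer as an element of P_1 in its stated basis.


Δ f = 8x^3 + 6x^2 + 2x
D Δ f = 24x^2 + 12x + 2
∇ D Δ f = 48x - 12
(2(∇ D Δ)) f = 96x - 24

the image equals g(x) = 96x - 24


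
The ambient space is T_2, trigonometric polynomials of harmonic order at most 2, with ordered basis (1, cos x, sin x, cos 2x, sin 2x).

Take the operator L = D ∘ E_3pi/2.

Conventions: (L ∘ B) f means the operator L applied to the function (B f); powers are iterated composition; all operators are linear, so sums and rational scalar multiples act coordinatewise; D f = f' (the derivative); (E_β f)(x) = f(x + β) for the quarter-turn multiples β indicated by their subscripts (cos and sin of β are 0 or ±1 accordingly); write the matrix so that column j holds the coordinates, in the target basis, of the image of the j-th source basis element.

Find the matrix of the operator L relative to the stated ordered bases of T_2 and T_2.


the matrix is [[0, 0, 0, 0, 0]; [0, 1, 0, 0, 0]; [0, 0, 1, 0, 0]; [0, 0, 0, 0, -2]; [0, 0, 0, 2, 0]] (rows listed top to bottom)

image of 1: 0
image of cos x: cos x
image of sin x: sin x
image of cos 2x: 2sin 2x
image of sin 2x: -2cos 2x
each image's coordinates form column j of the matrix
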